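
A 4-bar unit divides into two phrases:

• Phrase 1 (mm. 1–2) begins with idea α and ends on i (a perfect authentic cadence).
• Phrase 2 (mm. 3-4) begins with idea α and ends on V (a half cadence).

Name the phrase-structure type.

The second phrase closes with a half cadence, which is not stronger than the first phrase's perfect authentic cadence; without a weak→strong cadential pair there is no antecedent–consequent relationship, so this is a phrase group rather than a period.

phrase group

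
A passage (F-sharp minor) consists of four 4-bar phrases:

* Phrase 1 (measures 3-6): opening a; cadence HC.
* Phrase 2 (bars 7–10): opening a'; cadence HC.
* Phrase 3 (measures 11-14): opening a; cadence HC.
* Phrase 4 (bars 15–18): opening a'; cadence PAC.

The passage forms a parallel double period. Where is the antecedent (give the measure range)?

measures 3–10

In a double period the four phrases pair into a large antecedent (phrases 1–2, ending half cadence) and a large consequent (phrases 3–4, ending perfect authentic cadence). The antecedent spans bars 3–10.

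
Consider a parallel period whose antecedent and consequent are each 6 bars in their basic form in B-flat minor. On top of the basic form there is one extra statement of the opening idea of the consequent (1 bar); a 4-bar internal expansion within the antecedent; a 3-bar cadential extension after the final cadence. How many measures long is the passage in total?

20 measures

Basic parallel period: 6 + 6 = 12 bars.
12 (basic form) + 1 (extra statement) + 4 (internal expansion) + 3 (cadential extension) = 20.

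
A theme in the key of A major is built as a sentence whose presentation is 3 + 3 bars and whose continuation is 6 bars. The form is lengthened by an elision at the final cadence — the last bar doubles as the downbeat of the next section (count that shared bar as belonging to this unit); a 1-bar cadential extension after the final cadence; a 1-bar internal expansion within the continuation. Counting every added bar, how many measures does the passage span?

14 measures

Basic sentence: 3 + 3 + 6 = 12 bars.
12 (basic form) + 1 (cadential extension) + 1 (internal expansion) = 14.
The elision shares a bar with the next section but does not change this unit's count.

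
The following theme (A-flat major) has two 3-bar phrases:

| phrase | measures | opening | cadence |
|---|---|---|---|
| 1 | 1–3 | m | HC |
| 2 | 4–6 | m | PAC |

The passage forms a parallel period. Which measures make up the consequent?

The antecedent is the phrase ending with the weaker cadence (half cadence, phrase 1) and the consequent the one ending more conclusively (perfect authentic cadence, phrase 2); the consequent is mm. 4–6.

measures 4–6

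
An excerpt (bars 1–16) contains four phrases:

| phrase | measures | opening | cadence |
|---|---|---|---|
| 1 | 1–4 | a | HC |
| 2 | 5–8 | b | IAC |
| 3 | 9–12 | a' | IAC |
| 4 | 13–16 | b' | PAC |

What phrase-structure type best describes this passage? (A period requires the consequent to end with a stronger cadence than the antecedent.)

Four phrases in two halves: the first half (measures 1-8) ends with an imperfect authentic cadence, the second (bars 9–16) with a perfect authentic cadence — a large antecedent–consequent pair, i.e. a double period.
Phrase 3 begins with the same material as phrase 1, making it parallel.

parallel double period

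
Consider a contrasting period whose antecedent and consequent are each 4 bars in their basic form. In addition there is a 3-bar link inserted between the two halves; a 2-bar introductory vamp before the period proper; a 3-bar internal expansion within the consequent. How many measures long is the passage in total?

Basic contrasting period: 4 + 4 = 8 bars.
8 (basic form) + 3 (link) + 2 (introduction) + 3 (internal expansion) = 16.

16 measures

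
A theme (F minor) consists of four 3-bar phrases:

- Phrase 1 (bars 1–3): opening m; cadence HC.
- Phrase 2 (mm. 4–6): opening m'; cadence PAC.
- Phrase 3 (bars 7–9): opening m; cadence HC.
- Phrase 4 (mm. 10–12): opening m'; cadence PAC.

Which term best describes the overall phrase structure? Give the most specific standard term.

repeated period

The cadence pattern HC–PAC–HC–PAC is weak–strong twice, and phrases 3–4 restate phrases 1–2: a period heard twice, not a double period (which would end weakly at phrase 2).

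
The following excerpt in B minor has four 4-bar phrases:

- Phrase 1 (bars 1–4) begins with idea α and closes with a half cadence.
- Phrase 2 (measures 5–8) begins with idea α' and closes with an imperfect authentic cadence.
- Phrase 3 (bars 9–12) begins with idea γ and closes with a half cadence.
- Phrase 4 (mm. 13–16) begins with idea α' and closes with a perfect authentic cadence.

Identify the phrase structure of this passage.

Four phrases in two halves: the first half (measures 1–8) ends with an imperfect authentic cadence, the second (mm. 9–16) with a perfect authentic cadence — a large antecedent–consequent pair, i.e. a double period.
Phrase 3 begins with different material from phrase 1, making it contrasting.

contrasting double period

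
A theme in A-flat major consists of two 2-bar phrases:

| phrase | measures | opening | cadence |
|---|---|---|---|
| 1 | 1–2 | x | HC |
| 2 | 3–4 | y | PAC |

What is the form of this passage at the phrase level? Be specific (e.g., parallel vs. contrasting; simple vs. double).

contrasting period

Phrase 1 ends with a half cadence (weaker) and phrase 2 with a perfect authentic cadence (stronger): antecedent + consequent = a period.
The two phrases open with different material (x / y), so the period is contrasting.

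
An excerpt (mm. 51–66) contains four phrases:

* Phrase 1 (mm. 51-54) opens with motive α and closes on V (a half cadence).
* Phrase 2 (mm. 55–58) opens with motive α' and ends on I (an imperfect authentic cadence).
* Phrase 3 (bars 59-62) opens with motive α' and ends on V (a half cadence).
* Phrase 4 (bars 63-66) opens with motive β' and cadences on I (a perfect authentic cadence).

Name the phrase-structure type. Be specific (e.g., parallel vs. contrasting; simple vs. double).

parallel double period

Four phrases in two halves: the first half (mm. 51–58) ends with an imperfect authentic cadence, the second (mm. 59–66) with a perfect authentic cadence — a large antecedent–consequent pair, i.e. a double period.
Phrase 3 begins with the same material as phrase 1, making it parallel.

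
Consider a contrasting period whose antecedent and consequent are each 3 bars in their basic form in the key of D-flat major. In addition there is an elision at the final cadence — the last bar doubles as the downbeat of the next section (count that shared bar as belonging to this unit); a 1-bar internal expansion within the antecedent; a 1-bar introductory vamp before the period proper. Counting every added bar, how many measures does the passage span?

8 measures

Basic contrasting period: 3 + 3 = 6 bars.
6 (basic form) + 1 (internal expansion) + 1 (introduction) = 8.
The elision shares a bar with the next section but does not change this unit's count.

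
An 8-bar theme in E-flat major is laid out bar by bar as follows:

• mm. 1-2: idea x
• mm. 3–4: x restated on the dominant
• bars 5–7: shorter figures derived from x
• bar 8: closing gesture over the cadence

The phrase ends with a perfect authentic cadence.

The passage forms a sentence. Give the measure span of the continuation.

measures 5–8

After the presentation (measures 1–4), the continuation covers the fragmentation through the cadence: bars 5-8.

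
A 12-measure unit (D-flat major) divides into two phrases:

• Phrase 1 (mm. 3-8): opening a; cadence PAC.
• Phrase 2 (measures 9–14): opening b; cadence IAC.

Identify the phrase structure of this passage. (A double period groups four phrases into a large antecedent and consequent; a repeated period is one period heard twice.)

phrase group

The second phrase closes with an imperfect authentic cadence, which is not stronger than the first phrase's perfect authentic cadence; without a weak→strong cadential pair there is no antecedent–consequent relationship, so this is a phrase group rather than a period.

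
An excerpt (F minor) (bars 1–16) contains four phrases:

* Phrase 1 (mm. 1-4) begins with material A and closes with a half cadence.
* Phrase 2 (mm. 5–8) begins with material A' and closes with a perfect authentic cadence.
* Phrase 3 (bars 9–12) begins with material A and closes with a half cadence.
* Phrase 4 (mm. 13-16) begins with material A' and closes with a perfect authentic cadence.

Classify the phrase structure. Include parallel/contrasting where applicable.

The cadence pattern HC–PAC–HC–PAC is weak–strong twice, and phrases 3–4 restate phrases 1–2: a period heard twice, not a double period (which would end weakly at phrase 2).

repeated period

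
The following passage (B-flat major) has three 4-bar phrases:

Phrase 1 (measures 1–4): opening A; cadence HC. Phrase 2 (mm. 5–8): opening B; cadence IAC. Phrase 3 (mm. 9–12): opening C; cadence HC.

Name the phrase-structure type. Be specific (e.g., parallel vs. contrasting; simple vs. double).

phrase group

The final phrase closes with a half cadence, which is not stronger than the preceding imperfect authentic cadence; the 3 phrases lack an overall antecedent–consequent design and so form a phrase group.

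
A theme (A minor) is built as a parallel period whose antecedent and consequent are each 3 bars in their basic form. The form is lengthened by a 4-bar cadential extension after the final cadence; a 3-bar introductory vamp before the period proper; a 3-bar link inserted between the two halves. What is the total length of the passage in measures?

Basic parallel period: 3 + 3 = 6 bars.
6 (basic form) + 4 (cadential extension) + 3 (introduction) + 3 (link) = 16.

16 measures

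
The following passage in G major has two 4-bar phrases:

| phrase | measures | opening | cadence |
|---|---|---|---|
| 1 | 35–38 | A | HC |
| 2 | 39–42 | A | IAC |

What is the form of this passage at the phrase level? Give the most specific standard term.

Phrase 1 ends with a half cadence (weaker) and phrase 2 with an imperfect authentic cadence (stronger): antecedent + consequent = a period.
The two phrases open with the same material (A / A), so the period is parallel.

parallel period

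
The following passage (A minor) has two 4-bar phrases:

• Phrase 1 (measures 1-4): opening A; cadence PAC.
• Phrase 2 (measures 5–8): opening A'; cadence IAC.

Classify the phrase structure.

phrase group

The second phrase closes with an imperfect authentic cadence, which is not stronger than the first phrase's perfect authentic cadence; without a weak→strong cadential pair there is no antecedent–consequent relationship, so this is a phrase group rather than a period.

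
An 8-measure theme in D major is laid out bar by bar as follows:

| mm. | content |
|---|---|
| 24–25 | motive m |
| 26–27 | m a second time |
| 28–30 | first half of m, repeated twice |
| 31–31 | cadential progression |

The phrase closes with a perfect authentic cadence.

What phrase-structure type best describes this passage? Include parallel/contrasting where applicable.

Basic idea (bars 24–25) + its repetition (measures 26–27) form the presentation; fragmentation and cadence (bars 28-31) form the continuation — the 8-bar whole is a sentence.

sentence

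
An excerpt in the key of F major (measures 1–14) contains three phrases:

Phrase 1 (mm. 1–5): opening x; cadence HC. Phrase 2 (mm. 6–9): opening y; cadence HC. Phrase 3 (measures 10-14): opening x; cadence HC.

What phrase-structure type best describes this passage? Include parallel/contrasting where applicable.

The final phrase closes with a half cadence, which is not stronger than the preceding half cadence; the 3 phrases lack an overall antecedent–consequent design and so form a phrase group.

phrase group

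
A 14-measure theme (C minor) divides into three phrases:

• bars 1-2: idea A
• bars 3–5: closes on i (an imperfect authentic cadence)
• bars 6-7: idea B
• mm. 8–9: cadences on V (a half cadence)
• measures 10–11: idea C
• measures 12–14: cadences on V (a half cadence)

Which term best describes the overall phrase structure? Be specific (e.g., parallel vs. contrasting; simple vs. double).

The final phrase closes with a half cadence, which is not stronger than the preceding half cadence; the 3 phrases lack an overall antecedent–consequent design and so form a phrase group.

phrase group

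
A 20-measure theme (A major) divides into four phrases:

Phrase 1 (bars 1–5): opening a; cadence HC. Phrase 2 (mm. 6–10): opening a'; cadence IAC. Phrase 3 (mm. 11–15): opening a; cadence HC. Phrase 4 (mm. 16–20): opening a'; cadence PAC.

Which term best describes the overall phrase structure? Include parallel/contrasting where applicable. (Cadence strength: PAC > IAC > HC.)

parallel double period

Four phrases in two halves: the first half (mm. 1–10) ends with an imperfect authentic cadence, the second (mm. 11–20) with a perfect authentic cadence — a large antecedent–consequent pair, i.e. a double period.
Phrase 3 begins with the same material as phrase 1, making it parallel.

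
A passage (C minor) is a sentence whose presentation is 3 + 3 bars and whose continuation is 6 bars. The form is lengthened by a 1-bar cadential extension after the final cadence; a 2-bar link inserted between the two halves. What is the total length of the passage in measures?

15 measures

Basic sentence: 3 + 3 + 6 = 12 bars.
12 (basic form) + 1 (cadential extension) + 2 (link) = 15.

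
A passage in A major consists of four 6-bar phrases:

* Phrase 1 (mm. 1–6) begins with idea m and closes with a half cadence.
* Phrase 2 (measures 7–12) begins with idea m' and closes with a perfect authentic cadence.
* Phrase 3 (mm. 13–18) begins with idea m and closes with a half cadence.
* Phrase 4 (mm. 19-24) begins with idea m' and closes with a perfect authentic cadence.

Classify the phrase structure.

The cadence pattern HC–PAC–HC–PAC is weak–strong twice, and phrases 3–4 restate phrases 1–2: a period heard twice, not a double period (which would end weakly at phrase 2).

repeated period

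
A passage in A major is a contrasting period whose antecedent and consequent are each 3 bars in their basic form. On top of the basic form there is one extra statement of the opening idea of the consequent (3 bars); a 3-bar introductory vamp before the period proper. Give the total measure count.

12 measures

Basic contrasting period: 3 + 3 = 6 bars.
6 (basic form) + 3 (extra statement) + 3 (introduction) = 12.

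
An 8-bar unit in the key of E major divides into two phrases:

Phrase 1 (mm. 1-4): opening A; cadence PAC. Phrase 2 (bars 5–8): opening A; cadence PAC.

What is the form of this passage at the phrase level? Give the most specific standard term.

Both phrases have the same opening (A) and the same cadence (perfect authentic cadence): the second is a restatement, not a consequent, so this is a repeated phrase rather than a period.

repeated phrase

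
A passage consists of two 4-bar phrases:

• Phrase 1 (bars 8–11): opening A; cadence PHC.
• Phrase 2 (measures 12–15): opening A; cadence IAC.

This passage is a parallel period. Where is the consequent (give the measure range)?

measures 12–15

The antecedent is the phrase ending with the weaker cadence (Phrygian half cadence, phrase 1) and the consequent the one ending more conclusively (imperfect authentic cadence, phrase 2); the consequent is mm. 12–15.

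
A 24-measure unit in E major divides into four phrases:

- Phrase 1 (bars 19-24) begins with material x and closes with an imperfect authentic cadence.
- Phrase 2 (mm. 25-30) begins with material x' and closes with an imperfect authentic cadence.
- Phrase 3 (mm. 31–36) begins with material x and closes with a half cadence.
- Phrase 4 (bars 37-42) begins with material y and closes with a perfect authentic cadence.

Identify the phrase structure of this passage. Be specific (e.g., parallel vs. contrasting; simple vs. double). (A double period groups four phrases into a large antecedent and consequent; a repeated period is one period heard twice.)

parallel double period

Four phrases in two halves: the first half (mm. 19–30) ends with an imperfect authentic cadence, the second (bars 31-42) with a perfect authentic cadence — a large antecedent–consequent pair, i.e. a double period.
Phrase 3 begins with the same material as phrase 1, making it parallel.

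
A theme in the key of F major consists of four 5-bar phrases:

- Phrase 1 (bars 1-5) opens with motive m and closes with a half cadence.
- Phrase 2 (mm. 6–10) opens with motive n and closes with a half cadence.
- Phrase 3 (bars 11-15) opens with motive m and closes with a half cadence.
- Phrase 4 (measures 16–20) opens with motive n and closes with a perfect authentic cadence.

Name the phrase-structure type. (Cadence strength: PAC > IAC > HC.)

parallel double period

Four phrases in two halves: the first half (mm. 1–10) ends with a half cadence, the second (bars 11–20) with a perfect authentic cadence — a large antecedent–consequent pair, i.e. a double period.
Phrase 3 begins with the same material as phrase 1, making it parallel.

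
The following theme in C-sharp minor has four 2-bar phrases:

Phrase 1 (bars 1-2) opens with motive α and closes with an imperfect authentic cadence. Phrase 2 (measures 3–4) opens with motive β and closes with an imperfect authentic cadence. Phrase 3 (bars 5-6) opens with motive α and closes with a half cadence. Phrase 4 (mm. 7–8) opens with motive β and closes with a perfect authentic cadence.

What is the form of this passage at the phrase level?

parallel double period

Four phrases in two halves: the first half (mm. 1–4) ends with an imperfect authentic cadence, the second (measures 5–8) with a perfect authentic cadence — a large antecedent–consequent pair, i.e. a double period.
Phrase 3 begins with the same material as phrase 1, making it parallel.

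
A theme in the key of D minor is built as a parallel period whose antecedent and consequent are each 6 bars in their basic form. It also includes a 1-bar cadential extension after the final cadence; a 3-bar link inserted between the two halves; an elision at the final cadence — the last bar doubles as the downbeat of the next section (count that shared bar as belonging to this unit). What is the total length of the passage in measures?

16 measures

Basic parallel period: 6 + 6 = 12 bars.
12 (basic form) + 1 (cadential extension) + 3 (link) = 16.
The elision shares a bar with the next section but does not change this unit's count.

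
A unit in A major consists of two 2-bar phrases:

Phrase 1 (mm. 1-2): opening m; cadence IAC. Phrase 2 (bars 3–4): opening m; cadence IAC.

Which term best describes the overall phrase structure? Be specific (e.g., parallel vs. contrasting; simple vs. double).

repeated phrase

Both phrases have the same opening (m) and the same cadence (imperfect authentic cadence): the second is a restatement, not a consequent, so this is a repeated phrase rather than a period.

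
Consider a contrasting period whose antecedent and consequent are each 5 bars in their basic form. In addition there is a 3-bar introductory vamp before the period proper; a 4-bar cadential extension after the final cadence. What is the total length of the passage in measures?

Basic contrasting period: 5 + 5 = 10 bars.
10 (basic form) + 3 (introduction) + 4 (cadential extension) = 17.

17 measures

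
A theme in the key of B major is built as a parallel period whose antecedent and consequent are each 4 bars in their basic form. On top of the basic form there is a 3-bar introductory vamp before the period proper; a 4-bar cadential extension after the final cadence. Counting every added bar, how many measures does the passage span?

15 measures

Basic parallel period: 4 + 4 = 8 bars.
8 (basic form) + 3 (introduction) + 4 (cadential extension) = 15.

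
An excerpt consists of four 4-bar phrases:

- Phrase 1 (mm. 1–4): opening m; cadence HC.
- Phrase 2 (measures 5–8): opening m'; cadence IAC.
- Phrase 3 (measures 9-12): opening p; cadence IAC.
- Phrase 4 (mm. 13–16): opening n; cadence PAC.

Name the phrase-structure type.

Four phrases in two halves: the first half (bars 1–8) ends with an imperfect authentic cadence, the second (mm. 9–16) with a perfect authentic cadence — a large antecedent–consequent pair, i.e. a double period.
Phrase 3 begins with different material from phrase 1, making it contrasting.

contrasting double period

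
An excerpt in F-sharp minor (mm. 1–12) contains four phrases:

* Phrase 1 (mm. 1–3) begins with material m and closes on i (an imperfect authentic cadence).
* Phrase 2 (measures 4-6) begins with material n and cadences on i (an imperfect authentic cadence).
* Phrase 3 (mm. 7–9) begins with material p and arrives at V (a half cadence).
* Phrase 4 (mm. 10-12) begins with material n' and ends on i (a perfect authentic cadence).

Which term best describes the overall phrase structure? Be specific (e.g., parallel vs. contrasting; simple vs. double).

Four phrases in two halves: the first half (mm. 1–6) ends with an imperfect authentic cadence, the second (mm. 7–12) with a perfect authentic cadence — a large antecedent–consequent pair, i.e. a double period.
Phrase 3 begins with different material from phrase 1, making it contrasting.

contrasting double period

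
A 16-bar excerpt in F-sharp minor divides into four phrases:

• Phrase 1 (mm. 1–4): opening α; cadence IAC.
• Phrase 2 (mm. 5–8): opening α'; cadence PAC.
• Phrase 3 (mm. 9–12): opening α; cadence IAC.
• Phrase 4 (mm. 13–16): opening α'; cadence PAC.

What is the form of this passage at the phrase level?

repeated period

The cadence pattern IAC–PAC–IAC–PAC is weak–strong twice, and phrases 3–4 restate phrases 1–2: a period heard twice, not a double period (which would end weakly at phrase 2).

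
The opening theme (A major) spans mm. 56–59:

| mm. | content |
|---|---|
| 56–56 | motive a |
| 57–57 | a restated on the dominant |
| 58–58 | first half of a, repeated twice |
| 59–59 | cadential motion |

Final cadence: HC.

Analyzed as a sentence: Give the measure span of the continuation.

measures 58–59

After the presentation (measures 56-57), the continuation covers the fragmentation through the cadence: mm. 58–59.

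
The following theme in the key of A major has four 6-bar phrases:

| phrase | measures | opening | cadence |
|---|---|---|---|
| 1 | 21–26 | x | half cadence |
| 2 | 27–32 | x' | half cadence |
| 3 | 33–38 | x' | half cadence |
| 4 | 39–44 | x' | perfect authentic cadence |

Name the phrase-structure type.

Four phrases in two halves: the first half (measures 21–32) ends with a half cadence, the second (measures 33–44) with a perfect authentic cadence — a large antecedent–consequent pair, i.e. a double period.
Phrase 3 begins with the same material as phrase 1, making it parallel.

parallel double period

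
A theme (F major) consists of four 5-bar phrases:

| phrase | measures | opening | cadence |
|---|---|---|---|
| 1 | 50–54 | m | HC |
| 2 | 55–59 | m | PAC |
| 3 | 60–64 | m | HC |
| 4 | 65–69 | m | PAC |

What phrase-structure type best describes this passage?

repeated period

The cadence pattern HC–PAC–HC–PAC is weak–strong twice, and phrases 3–4 restate phrases 1–2: a period heard twice, not a double period (which would end weakly at phrase 2).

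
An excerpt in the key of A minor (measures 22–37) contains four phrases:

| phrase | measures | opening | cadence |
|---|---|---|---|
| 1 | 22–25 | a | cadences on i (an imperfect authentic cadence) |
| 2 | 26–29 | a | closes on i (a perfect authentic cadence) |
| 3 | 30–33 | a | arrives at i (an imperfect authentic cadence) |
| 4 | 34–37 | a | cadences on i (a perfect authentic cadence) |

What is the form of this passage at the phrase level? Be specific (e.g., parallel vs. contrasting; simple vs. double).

The cadence pattern IAC–PAC–IAC–PAC is weak–strong twice, and phrases 3–4 restate phrases 1–2: a period heard twice, not a double period (which would end weakly at phrase 2).

repeated period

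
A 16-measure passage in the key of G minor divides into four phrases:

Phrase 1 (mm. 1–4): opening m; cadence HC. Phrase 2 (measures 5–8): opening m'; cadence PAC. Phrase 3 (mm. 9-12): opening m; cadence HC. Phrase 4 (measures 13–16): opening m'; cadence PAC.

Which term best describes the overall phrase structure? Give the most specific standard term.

repeated period

The cadence pattern HC–PAC–HC–PAC is weak–strong twice, and phrases 3–4 restate phrases 1–2: a period heard twice, not a double period (which would end weakly at phrase 2).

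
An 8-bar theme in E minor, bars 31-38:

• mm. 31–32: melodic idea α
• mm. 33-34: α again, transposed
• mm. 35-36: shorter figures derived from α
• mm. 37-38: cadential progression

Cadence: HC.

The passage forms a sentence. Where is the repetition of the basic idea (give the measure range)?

measures 33–34

The presentation of a sentence is the basic idea (measures 31–32) plus its repetition (mm. 33–34); the repetition of the basic idea is therefore mm. 33–34.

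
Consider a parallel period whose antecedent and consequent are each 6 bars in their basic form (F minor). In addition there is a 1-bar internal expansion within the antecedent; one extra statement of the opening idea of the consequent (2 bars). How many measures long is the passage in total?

15 measures

Basic parallel period: 6 + 6 = 12 bars.
12 (basic form) + 1 (internal expansion) + 2 (extra statement) = 15.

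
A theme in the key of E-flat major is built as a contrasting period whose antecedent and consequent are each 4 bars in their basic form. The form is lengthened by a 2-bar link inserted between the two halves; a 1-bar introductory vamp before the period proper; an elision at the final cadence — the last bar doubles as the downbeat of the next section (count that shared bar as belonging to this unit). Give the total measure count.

11 measures

Basic contrasting period: 4 + 4 = 8 bars.
8 (basic form) + 2 (link) + 1 (introduction) = 11.
The elision shares a bar with the next section but does not change this unit's count.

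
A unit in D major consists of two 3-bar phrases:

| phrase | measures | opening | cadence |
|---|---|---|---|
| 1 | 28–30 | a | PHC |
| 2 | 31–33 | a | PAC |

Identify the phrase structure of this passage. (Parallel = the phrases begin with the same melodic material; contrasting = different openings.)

Phrase 1 ends with a Phrygian half cadence (weaker) and phrase 2 with a perfect authentic cadence (stronger): antecedent + consequent = a period.
The two phrases open with the same material (a / a), so the period is parallel.

parallel period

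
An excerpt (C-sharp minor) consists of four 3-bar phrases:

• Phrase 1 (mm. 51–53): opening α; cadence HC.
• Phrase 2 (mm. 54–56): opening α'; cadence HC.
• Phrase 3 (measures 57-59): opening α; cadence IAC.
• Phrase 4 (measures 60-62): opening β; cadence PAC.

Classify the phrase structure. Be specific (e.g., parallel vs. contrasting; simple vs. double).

parallel double period

Four phrases in two halves: the first half (mm. 51–56) ends with a half cadence, the second (bars 57-62) with a perfect authentic cadence — a large antecedent–consequent pair, i.e. a double period.
Phrase 3 begins with the same material as phrase 1, making it parallel.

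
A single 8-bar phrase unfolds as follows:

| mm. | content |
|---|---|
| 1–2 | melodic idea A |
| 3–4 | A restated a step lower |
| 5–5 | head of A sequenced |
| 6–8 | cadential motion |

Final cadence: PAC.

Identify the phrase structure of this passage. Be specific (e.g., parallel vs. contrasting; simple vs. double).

Basic idea (mm. 1–2) + its repetition (mm. 3–4) form the presentation; fragmentation and cadence (measures 5–8) form the continuation — the 8-bar whole is a sentence.

sentence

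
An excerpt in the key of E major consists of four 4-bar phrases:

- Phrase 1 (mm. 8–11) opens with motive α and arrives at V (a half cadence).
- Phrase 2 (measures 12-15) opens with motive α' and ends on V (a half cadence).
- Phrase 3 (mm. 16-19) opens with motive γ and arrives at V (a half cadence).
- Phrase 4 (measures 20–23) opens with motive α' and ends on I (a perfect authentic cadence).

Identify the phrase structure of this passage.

contrasting double period

Four phrases in two halves: the first half (bars 8–15) ends with a half cadence, the second (measures 16–23) with a perfect authentic cadence — a large antecedent–consequent pair, i.e. a double period.
Phrase 3 begins with different material from phrase 1, making it contrasting.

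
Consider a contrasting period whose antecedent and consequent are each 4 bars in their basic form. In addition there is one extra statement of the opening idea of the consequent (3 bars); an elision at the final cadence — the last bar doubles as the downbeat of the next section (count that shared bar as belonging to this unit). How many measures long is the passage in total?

Basic contrasting period: 4 + 4 = 8 bars.
8 (basic form) + 3 (extra statement) = 11.
The elision shares a bar with the next section but does not change this unit's count.

11 measures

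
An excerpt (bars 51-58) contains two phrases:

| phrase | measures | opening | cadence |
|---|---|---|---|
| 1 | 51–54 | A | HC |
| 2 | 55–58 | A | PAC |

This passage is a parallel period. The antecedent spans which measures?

measures 51–54

The antecedent is the phrase ending with the weaker cadence (half cadence, phrase 1) and the consequent the one ending more conclusively (perfect authentic cadence, phrase 2); the antecedent is mm. 51–54.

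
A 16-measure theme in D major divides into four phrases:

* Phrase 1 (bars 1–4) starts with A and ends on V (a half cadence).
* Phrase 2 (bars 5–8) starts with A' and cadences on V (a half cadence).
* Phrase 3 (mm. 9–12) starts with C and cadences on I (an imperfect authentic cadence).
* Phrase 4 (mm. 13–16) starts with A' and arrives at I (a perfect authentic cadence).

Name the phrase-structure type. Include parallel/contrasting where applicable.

contrasting double period

Four phrases in two halves: the first half (mm. 1–8) ends with a half cadence, the second (mm. 9–16) with a perfect authentic cadence — a large antecedent–consequent pair, i.e. a double period.
Phrase 3 begins with different material from phrase 1, making it contrasting.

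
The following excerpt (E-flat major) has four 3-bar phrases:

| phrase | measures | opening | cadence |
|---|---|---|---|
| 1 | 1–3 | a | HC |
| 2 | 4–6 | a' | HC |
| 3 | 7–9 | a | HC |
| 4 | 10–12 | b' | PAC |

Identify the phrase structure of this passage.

parallel double period

Four phrases in two halves: the first half (bars 1–6) ends with a half cadence, the second (mm. 7–12) with a perfect authentic cadence — a large antecedent–consequent pair, i.e. a double period.
Phrase 3 begins with the same material as phrase 1, making it parallel.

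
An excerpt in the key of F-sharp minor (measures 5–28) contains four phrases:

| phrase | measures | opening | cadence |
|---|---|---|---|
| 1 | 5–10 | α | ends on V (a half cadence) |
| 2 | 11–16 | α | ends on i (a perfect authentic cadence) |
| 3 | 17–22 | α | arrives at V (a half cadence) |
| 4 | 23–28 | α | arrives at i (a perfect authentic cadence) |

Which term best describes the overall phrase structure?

The cadence pattern HC–PAC–HC–PAC is weak–strong twice, and phrases 3–4 restate phrases 1–2: a period heard twice, not a double period (which would end weakly at phrase 2).

repeated period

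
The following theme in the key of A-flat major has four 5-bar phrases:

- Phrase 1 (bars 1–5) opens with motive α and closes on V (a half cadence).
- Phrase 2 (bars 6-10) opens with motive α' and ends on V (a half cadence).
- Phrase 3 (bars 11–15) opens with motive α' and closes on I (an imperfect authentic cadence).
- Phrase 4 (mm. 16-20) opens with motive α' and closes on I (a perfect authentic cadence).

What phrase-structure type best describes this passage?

Four phrases in two halves: the first half (mm. 1-10) ends with a half cadence, the second (mm. 11–20) with a perfect authentic cadence — a large antecedent–consequent pair, i.e. a double period.
Phrase 3 begins with the same material as phrase 1, making it parallel.

parallel double period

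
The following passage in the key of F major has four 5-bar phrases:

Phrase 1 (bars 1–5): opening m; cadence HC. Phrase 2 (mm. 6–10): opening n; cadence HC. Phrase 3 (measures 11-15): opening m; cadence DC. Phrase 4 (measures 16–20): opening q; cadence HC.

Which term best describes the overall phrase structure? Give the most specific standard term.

phrase group

Phrase 4 ends with a half cadence, no stronger than phrase 2's half cadence, so the four phrases do not form a double period; nor do phrases 3–4 duplicate 1–2, so it is not a repeated period. With no phrase reaching a conclusive cadence, the passage is a phrase group.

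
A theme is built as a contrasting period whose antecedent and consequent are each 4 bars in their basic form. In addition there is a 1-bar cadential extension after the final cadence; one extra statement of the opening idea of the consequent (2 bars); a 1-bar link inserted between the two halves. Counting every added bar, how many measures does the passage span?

Basic contrasting period: 4 + 4 = 8 bars.
8 (basic form) + 1 (cadential extension) + 2 (extra statement) + 1 (link) = 12.

12 measures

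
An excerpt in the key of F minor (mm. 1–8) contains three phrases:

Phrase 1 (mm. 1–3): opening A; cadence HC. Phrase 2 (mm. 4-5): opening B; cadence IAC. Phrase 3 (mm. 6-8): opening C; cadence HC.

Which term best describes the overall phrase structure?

phrase group

The final phrase closes with a half cadence, which is not stronger than the preceding imperfect authentic cadence; the 3 phrases lack an overall antecedent–consequent design and so form a phrase group.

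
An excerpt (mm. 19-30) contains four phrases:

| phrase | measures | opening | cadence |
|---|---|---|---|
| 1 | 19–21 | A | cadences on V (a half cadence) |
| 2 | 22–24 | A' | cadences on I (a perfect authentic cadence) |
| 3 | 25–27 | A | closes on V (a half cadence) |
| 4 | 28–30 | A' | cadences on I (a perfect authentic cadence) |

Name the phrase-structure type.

repeated period

The cadence pattern HC–PAC–HC–PAC is weak–strong twice, and phrases 3–4 restate phrases 1–2: a period heard twice, not a double period (which would end weakly at phrase 2).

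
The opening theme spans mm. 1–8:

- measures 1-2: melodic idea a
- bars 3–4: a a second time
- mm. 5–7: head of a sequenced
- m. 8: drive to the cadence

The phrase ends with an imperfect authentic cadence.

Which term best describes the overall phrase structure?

Basic idea (measures 1–2) + its repetition (bars 3-4) form the presentation; fragmentation and cadence (mm. 5–8) form the continuation — the 8-bar whole is a sentence.

sentence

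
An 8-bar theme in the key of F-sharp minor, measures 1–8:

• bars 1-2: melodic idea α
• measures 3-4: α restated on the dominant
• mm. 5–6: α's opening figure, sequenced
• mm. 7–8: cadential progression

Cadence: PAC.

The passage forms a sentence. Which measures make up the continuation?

measures 5–8

After the presentation (mm. 1–4), the continuation covers the fragmentation through the cadence: bars 5-8.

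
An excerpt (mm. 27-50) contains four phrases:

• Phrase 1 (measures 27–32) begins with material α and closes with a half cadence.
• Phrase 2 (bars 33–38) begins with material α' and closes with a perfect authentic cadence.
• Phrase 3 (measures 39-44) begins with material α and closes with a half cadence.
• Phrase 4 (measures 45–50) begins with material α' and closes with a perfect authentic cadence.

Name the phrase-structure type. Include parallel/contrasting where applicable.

The cadence pattern HC–PAC–HC–PAC is weak–strong twice, and phrases 3–4 restate phrases 1–2: a period heard twice, not a double period (which would end weakly at phrase 2).

repeated period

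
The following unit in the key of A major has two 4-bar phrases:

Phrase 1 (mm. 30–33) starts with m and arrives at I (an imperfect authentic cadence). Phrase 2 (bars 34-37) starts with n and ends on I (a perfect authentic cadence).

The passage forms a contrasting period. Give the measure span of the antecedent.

The antecedent is the phrase ending with the weaker cadence (imperfect authentic cadence, phrase 1) and the consequent the one ending more conclusively (perfect authentic cadence, phrase 2); the antecedent is mm. 30–33.

measures 30–33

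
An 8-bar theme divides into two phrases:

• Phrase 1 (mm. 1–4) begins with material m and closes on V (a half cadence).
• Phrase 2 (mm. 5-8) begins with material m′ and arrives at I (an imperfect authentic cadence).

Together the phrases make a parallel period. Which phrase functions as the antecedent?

phrase 1

The phrase ending with the weaker cadence (half cadence) is the antecedent; the one ending more conclusively (imperfect authentic cadence) is the consequent. The antecedent is phrase 1.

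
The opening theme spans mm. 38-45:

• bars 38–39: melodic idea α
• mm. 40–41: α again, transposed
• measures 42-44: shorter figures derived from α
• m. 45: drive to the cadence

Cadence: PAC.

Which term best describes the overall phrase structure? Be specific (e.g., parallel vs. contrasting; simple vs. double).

Basic idea (bars 38–39) + its repetition (measures 40–41) form the presentation; fragmentation and cadence (bars 42–45) form the continuation — the 8-bar whole is a sentence.

sentence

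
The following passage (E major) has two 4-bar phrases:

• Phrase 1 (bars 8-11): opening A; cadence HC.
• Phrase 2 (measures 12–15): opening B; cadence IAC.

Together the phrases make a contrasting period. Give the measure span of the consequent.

measures 12–15

The phrase ending with the weaker cadence (half cadence) is the antecedent; the one ending more conclusively (imperfect authentic cadence) is the consequent. The consequent is measures 12–15.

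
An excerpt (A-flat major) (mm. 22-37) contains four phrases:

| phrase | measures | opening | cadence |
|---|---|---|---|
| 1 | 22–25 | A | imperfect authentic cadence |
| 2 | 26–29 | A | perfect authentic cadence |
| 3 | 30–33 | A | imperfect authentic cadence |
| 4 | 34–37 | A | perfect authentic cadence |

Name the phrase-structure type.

The cadence pattern IAC–PAC–IAC–PAC is weak–strong twice, and phrases 3–4 restate phrases 1–2: a period heard twice, not a double period (which would end weakly at phrase 2).

repeated period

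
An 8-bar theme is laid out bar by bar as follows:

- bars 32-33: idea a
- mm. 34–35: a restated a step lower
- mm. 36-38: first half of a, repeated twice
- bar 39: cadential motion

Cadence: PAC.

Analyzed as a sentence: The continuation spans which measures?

After the presentation (mm. 32-35), the continuation covers the fragmentation through the cadence: measures 36-39.

measures 36–39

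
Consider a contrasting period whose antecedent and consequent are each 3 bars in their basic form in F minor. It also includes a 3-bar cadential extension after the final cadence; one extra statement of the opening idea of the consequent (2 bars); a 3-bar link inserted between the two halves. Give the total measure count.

Basic contrasting period: 3 + 3 = 6 bars.
6 (basic form) + 3 (cadential extension) + 2 (extra statement) + 3 (link) = 14.

14 measures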